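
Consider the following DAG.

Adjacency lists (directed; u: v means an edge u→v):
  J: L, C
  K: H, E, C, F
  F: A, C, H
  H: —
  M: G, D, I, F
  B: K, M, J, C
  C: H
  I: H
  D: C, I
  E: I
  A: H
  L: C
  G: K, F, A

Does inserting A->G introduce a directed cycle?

Adding A→G creates a cycle iff G can already reach A.
Path from G: G → A.
So G → … → A → G is a cycle.

Yes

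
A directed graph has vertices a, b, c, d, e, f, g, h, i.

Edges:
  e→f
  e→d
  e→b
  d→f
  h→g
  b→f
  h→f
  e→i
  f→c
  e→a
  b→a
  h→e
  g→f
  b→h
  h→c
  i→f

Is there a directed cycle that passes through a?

No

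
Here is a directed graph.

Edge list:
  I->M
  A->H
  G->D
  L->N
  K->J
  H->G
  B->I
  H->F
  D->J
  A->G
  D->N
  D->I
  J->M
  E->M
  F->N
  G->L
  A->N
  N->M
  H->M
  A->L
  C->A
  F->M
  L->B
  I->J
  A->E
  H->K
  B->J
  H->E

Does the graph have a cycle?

DFS with white/gray/black marking, starting from D:
D gray
  I gray
    M gray
    M black
    J gray
      J→M: M black — skip
    J black
  I black
  N gray
    N→M: M black — skip
  N black
  D→J: J black — skip
D black
A gray
  A→N: N black — skip
  H gray
    K gray
      K→J: J black — skip
    K black
    E gray
      E→M: M black — skip
    E black
    G gray
      L gray
        B gray
          B→I: I black — skip
          B→J: J black — skip
        B black
        L→N: N black — skip
      L black
      G→D: D black — skip
    G black
    F gray
      F→M: M black — skip
      F→N: N black — skip
    F black
    H→M: M black — skip
  H black
  A→L: L black — skip
  A→G: G black — skip
  A→E: E black — skip
A black
C gray
  C→A: A black — skip
C black
Every edge goes to a white or black vertex — no back edge, so the graph is acyclic.

No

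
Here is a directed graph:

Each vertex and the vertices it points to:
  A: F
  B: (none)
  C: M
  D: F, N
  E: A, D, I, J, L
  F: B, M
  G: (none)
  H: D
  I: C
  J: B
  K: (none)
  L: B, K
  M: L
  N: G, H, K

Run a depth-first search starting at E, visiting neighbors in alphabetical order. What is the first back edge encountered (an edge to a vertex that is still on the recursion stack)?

H->D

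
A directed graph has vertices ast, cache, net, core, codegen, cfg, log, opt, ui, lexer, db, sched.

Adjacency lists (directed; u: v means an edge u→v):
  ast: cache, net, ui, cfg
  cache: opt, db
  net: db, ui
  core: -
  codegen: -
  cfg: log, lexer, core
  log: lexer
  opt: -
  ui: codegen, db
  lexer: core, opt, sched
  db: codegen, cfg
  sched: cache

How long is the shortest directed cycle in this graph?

5

For each vertex v, BFS finds the shortest path from v back to v.
The shortest such closed walk is cfg → lexer → sched → cache → db → cfg, length 5.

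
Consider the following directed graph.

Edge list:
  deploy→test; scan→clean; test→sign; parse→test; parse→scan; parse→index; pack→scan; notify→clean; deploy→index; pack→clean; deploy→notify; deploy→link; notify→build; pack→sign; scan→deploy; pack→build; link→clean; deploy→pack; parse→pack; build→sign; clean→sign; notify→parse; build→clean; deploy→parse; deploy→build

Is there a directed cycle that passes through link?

link lies on a cycle iff there is a path from link back to itself.
Exploring from link, it never reaches itself; equivalently, its strongly connected component is a singleton.

No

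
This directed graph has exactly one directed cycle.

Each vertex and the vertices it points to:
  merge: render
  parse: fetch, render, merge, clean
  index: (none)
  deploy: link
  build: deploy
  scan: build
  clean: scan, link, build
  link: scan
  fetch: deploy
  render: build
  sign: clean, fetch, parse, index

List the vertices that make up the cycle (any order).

DFS with gray/black marking from link:
link gray
  scan gray
    build gray
      deploy gray
        deploy→link: link is gray → back edge
Back edge closes the cycle link → scan → build → deploy → link; its vertices are {link, scan, build, deploy}.

link, scan, build, deploy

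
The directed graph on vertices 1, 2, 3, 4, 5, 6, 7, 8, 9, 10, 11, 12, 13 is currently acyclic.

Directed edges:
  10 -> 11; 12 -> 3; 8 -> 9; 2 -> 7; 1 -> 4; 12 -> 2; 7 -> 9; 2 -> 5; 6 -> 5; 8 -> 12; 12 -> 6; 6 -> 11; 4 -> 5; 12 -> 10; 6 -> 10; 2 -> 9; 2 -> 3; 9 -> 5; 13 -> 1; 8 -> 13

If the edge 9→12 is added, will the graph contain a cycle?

Adding 9→12 creates a cycle iff 12 can already reach 9.
Path from 12: 12 → 2 → 9.
So 12 → … → 9 → 12 is a cycle.

Yes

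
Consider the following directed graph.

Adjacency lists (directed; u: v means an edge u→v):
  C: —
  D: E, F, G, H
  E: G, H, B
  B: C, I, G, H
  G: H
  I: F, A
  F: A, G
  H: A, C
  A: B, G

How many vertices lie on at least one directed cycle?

6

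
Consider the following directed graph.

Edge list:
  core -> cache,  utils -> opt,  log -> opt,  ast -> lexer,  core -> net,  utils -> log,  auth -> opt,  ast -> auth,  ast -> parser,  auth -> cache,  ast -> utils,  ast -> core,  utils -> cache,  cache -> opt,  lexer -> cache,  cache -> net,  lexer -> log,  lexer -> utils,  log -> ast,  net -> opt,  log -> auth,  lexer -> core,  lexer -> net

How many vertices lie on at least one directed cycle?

4

A vertex is on a directed cycle iff it belongs to a strongly connected component of size ≥ 2 (or has a self-loop).
The vertices on cycles are {ast, log, lexer, utils} — 4 in total.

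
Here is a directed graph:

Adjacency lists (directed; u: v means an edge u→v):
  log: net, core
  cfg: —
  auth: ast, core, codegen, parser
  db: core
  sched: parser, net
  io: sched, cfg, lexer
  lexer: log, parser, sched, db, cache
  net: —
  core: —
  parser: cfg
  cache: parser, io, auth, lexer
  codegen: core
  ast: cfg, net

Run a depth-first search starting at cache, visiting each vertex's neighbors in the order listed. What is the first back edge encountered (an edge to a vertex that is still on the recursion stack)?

lexer->cache

DFS from cache (visiting each vertex's neighbors in the order listed); mark gray on enter, black on exit:
cache gray
  parser gray
    cfg gray
    cfg black
  parser black
  io gray
    sched gray
      sched→parser: parser black — skip
      net gray
      net black
    sched black
    io→cfg: cfg black — skip
    lexer gray
      log gray
        log→net: net black — skip
        core gray
        core black
      log black
      lexer→parser: parser black — skip
      lexer→sched: sched black — skip
      db gray
        db→core: core black — skip
      db black
      lexer→cache: cache is gray → back edge
First back edge: lexer → cache.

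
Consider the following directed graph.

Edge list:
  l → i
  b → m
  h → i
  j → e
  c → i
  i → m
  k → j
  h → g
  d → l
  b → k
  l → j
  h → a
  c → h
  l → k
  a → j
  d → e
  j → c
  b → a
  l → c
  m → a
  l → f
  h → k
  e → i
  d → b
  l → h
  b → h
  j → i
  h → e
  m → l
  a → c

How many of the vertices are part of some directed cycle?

9

A vertex is on a directed cycle iff it belongs to a strongly connected component of size ≥ 2 (or has a self-loop).
The vertices on cycles are {a, c, e, h, i, j, k, l, m} — 9 in total.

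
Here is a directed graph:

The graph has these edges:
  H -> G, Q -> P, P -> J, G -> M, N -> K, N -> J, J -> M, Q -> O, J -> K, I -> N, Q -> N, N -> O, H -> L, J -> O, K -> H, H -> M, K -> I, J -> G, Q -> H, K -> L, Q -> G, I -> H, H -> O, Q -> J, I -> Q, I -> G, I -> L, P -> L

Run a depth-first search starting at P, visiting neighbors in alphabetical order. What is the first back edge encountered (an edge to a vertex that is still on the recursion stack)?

N->J

DFS from P (visiting neighbors in alphabetical order); mark gray on enter, black on exit:
P gray
  J gray
    G gray
      M gray
      M black
    G black
    K gray
      H gray
        H→G: G black — skip
        L gray
        L black
        H→M: M black — skip
        O gray
        O black
      H black
      I gray
        I→G: G black — skip
        I→H: H black — skip
        I→L: L black — skip
        N gray
          N→J: J is gray → back edge
First back edge: N → J.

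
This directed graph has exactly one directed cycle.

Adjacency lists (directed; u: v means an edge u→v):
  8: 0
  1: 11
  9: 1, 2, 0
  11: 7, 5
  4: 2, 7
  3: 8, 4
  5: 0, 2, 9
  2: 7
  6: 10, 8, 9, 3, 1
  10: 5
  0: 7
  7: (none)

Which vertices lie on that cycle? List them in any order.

1, 5, 9, 11

DFS with gray/black marking from 9:
9 gray
  1 gray
    11 gray
      7 gray
      7 black
      5 gray
        0 gray
          0→7: 7 black — skip
        0 black
        2 gray
          2→7: 7 black — skip
        2 black
        5→9: 9 is gray → back edge
Back edge closes the cycle 9 → 1 → 11 → 5 → 9; its vertices are {1, 5, 9, 11}.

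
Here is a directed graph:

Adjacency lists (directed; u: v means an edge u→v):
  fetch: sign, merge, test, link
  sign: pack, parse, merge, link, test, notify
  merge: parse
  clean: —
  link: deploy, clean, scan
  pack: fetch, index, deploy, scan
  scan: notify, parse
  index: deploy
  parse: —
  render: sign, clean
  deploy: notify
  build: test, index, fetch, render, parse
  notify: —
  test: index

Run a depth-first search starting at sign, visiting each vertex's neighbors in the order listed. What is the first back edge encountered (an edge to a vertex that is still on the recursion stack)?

fetch→sign

DFS from sign (visiting each vertex's neighbors in the order listed); mark gray on enter, black on exit:
sign gray
  pack gray
    fetch gray
      fetch→sign: sign is gray → back edge
First back edge: fetch → sign.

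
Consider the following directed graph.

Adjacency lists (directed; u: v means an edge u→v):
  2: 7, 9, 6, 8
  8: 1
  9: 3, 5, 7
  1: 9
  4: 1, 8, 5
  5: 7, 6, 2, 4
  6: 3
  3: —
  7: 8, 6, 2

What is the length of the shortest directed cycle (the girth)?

2

For each vertex v, BFS finds the shortest path from v back to v.
The shortest such closed walk is 4 → 5 → 4, length 2.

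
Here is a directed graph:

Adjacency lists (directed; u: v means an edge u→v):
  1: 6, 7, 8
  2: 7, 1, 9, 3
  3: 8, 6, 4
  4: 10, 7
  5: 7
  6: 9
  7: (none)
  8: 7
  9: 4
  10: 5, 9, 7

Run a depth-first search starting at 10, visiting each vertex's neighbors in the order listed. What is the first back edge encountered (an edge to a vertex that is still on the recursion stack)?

4->10

DFS from 10 (visiting each vertex's neighbors in the order listed); mark gray on enter, black on exit:
10 gray
  5 gray
    7 gray
    7 black
  5 black
  9 gray
    4 gray
      4→10: 10 is gray → back edge
First back edge: 4 → 10.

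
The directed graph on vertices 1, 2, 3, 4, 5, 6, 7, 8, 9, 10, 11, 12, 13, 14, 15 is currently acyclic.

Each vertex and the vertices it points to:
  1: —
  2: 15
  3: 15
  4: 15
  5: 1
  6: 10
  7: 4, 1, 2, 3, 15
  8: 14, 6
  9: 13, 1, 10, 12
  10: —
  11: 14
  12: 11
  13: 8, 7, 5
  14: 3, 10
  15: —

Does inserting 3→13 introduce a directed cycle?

Yes

Adding 3→13 creates a cycle iff 13 can already reach 3.
Path from 13: 13 → 7 → 3.
So 13 → … → 3 → 13 is a cycle.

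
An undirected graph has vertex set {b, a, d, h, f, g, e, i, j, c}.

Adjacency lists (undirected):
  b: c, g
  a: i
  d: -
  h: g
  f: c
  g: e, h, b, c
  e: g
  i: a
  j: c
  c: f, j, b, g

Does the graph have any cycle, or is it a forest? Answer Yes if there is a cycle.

DFS, tracking each vertex's parent; an edge to a visited non-parent vertex closes a cycle.
Start from h:
visit h (parent –)
  visit g (parent h)
    visit e (parent g)
      e–g: parent, skip
    g–h: parent, skip
    visit b (parent g)
      visit c (parent b)
        visit f (parent c)
          f–c: parent, skip
        visit j (parent c)
          j–c: parent, skip
        c–b: parent, skip
        c–g: g visited and ≠ parent → cycle
Cycle: g – b – c – g.

Yes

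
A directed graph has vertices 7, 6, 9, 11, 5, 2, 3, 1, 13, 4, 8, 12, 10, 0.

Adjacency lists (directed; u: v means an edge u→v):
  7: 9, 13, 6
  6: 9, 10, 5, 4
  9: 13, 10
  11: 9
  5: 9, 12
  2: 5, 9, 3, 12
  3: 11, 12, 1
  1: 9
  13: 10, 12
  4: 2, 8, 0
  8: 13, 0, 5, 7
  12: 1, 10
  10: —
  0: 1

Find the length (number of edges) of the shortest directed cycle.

For each vertex v, BFS finds the shortest path from v back to v.
The shortest such closed walk is 4 → 8 → 7 → 6 → 4, length 4.

4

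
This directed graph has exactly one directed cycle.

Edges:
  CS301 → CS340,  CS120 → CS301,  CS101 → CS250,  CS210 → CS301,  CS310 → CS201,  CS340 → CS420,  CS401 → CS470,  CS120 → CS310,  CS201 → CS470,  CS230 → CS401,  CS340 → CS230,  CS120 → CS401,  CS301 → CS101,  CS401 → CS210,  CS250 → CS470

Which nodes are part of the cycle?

CS210, CS230, CS301, CS340, CS401

DFS with gray/black marking from CS301:
CS301 gray
  CS101 gray
    CS250 gray
      CS470 gray
      CS470 black
    CS250 black
  CS101 black
  CS340 gray
    CS230 gray
      CS401 gray
        CS401→CS470: CS470 black — skip
        CS210 gray
          CS210→CS301: CS301 is gray → back edge
Back edge closes the cycle CS301 → CS340 → CS230 → CS401 → CS210 → CS301; its vertices are {CS210, CS230, CS301, CS340, CS401}.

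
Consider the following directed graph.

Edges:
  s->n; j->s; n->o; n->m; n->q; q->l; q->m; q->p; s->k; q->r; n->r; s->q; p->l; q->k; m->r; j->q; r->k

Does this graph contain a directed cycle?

No

DFS with white/gray/black marking, starting from l:
l gray
l black
j gray
  s gray
    n gray
      o gray
      o black
      r gray
        k gray
        k black
      r black
      m gray
        m→r: r black — skip
      m black
      q gray
        q→l: l black — skip
        q→k: k black — skip
        p gray
          p→l: l black — skip
        p black
        q→r: r black — skip
        q→m: m black — skip
      q black
    n black
    s→q: q black — skip
    s→k: k black — skip
  s black
  j→q: q black — skip
j black
Every edge goes to a white or black vertex — no back edge, so the graph is acyclic.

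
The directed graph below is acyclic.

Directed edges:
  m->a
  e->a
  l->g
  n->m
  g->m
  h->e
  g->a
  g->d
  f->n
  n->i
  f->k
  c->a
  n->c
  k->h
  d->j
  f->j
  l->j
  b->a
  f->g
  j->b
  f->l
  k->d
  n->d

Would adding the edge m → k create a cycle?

No

Adding m→k creates a cycle iff k can already reach m.
Explore from k: no path reaches m. The graph stays acyclic.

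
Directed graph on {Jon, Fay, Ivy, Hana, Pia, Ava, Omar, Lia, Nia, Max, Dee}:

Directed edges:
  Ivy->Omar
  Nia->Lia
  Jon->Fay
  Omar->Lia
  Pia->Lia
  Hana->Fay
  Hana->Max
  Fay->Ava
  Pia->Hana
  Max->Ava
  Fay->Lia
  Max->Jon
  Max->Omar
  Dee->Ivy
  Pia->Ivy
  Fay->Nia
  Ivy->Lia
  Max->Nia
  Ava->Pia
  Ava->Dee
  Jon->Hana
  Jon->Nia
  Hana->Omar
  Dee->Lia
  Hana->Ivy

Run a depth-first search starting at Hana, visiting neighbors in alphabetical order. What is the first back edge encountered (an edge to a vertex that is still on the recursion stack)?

Pia→Hana

DFS from Hana (visiting neighbors in alphabetical order); mark gray on enter, black on exit:
Hana gray
  Fay gray
    Ava gray
      Dee gray
        Ivy gray
          Lia gray
          Lia black
          Omar gray
            Omar→Lia: Lia black — skip
          Omar black
        Ivy black
        Dee→Lia: Lia black — skip
      Dee black
      Pia gray
        Pia→Hana: Hana is gray → back edge
First back edge: Pia → Hana.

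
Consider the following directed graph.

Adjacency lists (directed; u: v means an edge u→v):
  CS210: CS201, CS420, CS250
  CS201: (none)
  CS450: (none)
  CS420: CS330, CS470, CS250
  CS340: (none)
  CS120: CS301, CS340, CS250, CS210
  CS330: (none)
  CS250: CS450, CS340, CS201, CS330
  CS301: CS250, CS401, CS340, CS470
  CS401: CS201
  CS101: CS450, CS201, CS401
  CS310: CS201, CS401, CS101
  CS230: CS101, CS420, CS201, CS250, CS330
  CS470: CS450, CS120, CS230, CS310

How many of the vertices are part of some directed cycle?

6

A vertex is on a directed cycle iff it belongs to a strongly connected component of size ≥ 2 (or has a self-loop).
The vertices on cycles are {CS120, CS210, CS230, CS301, CS420, CS470} — 6 in total.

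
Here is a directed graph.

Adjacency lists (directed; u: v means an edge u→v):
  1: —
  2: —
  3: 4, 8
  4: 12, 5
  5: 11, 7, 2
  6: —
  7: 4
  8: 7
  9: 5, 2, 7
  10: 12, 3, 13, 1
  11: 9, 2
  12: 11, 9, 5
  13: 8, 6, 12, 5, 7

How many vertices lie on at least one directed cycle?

A vertex is on a directed cycle iff it belongs to a strongly connected component of size ≥ 2 (or has a self-loop).
The vertices on cycles are {4, 5, 7, 9, 11, 12} — 6 in total.

6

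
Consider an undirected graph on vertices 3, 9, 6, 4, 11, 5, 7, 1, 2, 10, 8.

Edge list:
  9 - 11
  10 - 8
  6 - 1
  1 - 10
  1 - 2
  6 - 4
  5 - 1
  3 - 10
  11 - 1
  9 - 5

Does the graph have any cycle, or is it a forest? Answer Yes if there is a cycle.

Yes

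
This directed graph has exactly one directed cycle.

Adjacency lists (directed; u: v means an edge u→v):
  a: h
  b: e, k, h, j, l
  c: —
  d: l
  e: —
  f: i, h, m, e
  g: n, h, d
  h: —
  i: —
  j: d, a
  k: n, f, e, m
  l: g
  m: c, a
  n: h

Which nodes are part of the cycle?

DFS with gray/black marking from d:
d gray
  l gray
    g gray
      n gray
        h gray
        h black
      n black
      g→h: h black — skip
      g→d: d is gray → back edge
Back edge closes the cycle d → l → g → d; its vertices are {d, g, l}.

d, g, l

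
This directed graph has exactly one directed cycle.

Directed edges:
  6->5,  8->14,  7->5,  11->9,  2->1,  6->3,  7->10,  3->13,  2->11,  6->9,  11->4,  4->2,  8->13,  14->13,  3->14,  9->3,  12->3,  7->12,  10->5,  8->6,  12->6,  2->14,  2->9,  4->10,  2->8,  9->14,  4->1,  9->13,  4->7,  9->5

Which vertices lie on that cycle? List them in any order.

2, 4, 11

DFS with gray/black marking from 4:
4 gray
  1 gray
  1 black
  2 gray
    8 gray
      13 gray
      13 black
      14 gray
        14→13: 13 black — skip
      14 black
      6 gray
        5 gray
        5 black
        9 gray
          9→5: 5 black — skip
          9→14: 14 black — skip
          9→13: 13 black — skip
          3 gray
            3→13: 13 black — skip
            3→14: 14 black — skip
          3 black
        9 black
        6→3: 3 black — skip
      6 black
    8 black
    2→1: 1 black — skip
    2→14: 14 black — skip
    11 gray
      11→9: 9 black — skip
      11→4: 4 is gray → back edge
Back edge closes the cycle 4 → 2 → 11 → 4; its vertices are {2, 4, 11}.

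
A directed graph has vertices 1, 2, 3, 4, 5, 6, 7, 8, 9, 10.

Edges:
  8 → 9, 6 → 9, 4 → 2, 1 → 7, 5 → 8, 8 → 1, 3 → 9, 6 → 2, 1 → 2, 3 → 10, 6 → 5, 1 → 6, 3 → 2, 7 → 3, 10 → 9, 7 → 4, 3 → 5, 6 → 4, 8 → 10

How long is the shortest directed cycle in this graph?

4

For each vertex v, BFS finds the shortest path from v back to v.
The shortest such closed walk is 1 → 6 → 5 → 8 → 1, length 4.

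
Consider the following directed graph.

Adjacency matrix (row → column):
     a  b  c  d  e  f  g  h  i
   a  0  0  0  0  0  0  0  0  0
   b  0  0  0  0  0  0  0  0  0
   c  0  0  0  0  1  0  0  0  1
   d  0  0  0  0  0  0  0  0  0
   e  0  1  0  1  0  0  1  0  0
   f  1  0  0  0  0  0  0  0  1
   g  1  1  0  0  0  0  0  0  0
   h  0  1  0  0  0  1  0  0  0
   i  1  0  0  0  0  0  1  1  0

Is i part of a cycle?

i is on a cycle iff i can reach itself via ≥1 edge.
i → h → f → i — yes.

Yes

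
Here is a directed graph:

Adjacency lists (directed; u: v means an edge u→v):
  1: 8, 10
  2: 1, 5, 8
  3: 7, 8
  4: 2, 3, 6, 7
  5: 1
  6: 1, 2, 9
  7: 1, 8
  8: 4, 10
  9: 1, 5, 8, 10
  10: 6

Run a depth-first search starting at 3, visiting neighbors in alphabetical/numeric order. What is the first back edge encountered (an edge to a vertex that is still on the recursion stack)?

2->1

DFS from 3 (visiting neighbors in alphabetical/numeric order); mark gray on enter, black on exit:
3 gray
  7 gray
    1 gray
      8 gray
        4 gray
          2 gray
            2→1: 1 is gray → back edge
First back edge: 2 → 1.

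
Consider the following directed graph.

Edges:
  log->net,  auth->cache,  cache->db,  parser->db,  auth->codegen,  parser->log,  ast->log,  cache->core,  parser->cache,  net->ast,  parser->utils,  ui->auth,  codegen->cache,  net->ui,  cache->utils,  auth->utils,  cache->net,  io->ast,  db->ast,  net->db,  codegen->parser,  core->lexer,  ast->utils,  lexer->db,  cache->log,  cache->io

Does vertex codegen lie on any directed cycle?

codegen is on a cycle iff codegen can reach itself via ≥1 edge.
codegen → cache → net → ui → auth → codegen — yes.

Yes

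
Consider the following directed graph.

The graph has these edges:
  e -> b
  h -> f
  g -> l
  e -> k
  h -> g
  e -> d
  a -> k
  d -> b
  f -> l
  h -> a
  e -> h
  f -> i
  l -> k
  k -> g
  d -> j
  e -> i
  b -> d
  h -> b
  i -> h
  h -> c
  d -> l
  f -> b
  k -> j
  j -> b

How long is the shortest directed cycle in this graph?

2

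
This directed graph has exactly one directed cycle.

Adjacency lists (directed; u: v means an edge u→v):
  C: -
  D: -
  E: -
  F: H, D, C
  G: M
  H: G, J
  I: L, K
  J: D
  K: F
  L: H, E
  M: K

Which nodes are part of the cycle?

F, G, H, K, M

DFS with gray/black marking from K:
K gray
  F gray
    H gray
      G gray
        M gray
          M→K: K is gray → back edge
Back edge closes the cycle K → F → H → G → M → K; its vertices are {F, G, H, K, M}.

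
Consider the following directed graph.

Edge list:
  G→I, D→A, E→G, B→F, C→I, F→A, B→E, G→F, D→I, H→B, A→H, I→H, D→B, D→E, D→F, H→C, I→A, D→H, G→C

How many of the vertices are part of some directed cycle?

A vertex is on a directed cycle iff it belongs to a strongly connected component of size ≥ 2 (or has a self-loop).
The vertices on cycles are {A, B, C, E, F, G, H, I} — 8 in total.

8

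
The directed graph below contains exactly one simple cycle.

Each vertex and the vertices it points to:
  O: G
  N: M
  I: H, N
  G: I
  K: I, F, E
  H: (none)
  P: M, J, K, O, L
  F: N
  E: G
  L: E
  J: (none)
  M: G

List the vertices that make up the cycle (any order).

G, I, M, N

DFS with gray/black marking from I:
I gray
  H gray
  H black
  N gray
    M gray
      G gray
        G→I: I is gray → back edge
Back edge closes the cycle I → N → M → G → I; its vertices are {G, I, M, N}.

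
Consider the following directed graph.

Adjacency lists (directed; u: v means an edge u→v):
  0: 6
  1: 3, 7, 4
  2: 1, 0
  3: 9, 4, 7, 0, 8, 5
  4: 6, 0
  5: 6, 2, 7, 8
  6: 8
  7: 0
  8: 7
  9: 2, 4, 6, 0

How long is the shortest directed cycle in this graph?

4

For each vertex v, BFS finds the shortest path from v back to v.
The shortest such closed walk is 1 → 3 → 5 → 2 → 1, length 4.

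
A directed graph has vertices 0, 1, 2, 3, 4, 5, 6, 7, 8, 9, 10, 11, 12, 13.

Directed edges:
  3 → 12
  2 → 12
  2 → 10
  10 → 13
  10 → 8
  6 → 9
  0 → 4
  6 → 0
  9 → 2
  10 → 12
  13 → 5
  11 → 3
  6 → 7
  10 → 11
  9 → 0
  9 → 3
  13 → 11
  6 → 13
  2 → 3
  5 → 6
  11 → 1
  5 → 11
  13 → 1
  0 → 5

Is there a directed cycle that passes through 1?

No

1 lies on a cycle iff there is a path from 1 back to itself.
Exploring from 1, it never reaches itself; equivalently, its strongly connected component is a singleton.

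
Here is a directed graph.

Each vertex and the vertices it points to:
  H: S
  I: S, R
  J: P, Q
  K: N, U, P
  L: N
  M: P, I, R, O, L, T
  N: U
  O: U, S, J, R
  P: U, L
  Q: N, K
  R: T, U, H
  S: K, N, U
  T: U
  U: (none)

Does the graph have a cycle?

DFS with white/gray/black marking, starting from T:
T gray
  U gray
  U black
T black
H gray
  S gray
    K gray
      N gray
        N→U: U black — skip
      N black
      K→U: U black — skip
      P gray
        P→U: U black — skip
        L gray
          L→N: N black — skip
        L black
      P black
    K black
    S→N: N black — skip
    S→U: U black — skip
  S black
H black
I gray
  I→S: S black — skip
  R gray
    R→T: T black — skip
    R→U: U black — skip
    R→H: H black — skip
  R black
I black
J gray
  J→P: P black — skip
  Q gray
    Q→N: N black — skip
    Q→K: K black — skip
  Q black
J black
M gray
  M→P: P black — skip
  M→I: I black — skip
  M→R: R black — skip
  O gray
    O→U: U black — skip
    O→S: S black — skip
    O→J: J black — skip
    O→R: R black — skip
  O black
  M→L: L black — skip
  M→T: T black — skip
M black
Every edge goes to a white or black vertex — no back edge, so the graph is acyclic.

No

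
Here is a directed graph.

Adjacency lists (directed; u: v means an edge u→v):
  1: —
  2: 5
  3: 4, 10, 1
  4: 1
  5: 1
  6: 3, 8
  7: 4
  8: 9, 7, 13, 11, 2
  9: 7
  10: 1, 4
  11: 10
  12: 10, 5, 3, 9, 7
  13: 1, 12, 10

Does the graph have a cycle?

DFS with white/gray/black marking, starting from 2:
2 gray
  5 gray
    1 gray
    1 black
  5 black
2 black
3 gray
  4 gray
    4→1: 1 black — skip
  4 black
  10 gray
    10→1: 1 black — skip
    10→4: 4 black — skip
  10 black
  3→1: 1 black — skip
3 black
6 gray
  6→3: 3 black — skip
  8 gray
    9 gray
      7 gray
        7→4: 4 black — skip
      7 black
    9 black
    8→7: 7 black — skip
    13 gray
      13→1: 1 black — skip
      12 gray
        12→10: 10 black — skip
        12→5: 5 black — skip
        12→3: 3 black — skip
        12→9: 9 black — skip
        12→7: 7 black — skip
      12 black
      13→10: 10 black — skip
    13 black
    11 gray
      11→10: 10 black — skip
    11 black
    8→2: 2 black — skip
  8 black
6 black
Every edge goes to a white or black vertex — no back edge, so the graph is acyclic.

No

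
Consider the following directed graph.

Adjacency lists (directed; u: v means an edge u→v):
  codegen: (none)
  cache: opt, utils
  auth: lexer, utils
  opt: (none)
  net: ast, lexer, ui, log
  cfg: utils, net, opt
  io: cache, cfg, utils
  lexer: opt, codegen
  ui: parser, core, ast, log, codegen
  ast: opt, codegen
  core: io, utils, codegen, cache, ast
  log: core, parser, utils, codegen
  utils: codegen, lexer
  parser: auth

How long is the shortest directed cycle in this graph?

5

For each vertex v, BFS finds the shortest path from v back to v.
The shortest such closed walk is net → ui → core → io → cfg → net, length 5.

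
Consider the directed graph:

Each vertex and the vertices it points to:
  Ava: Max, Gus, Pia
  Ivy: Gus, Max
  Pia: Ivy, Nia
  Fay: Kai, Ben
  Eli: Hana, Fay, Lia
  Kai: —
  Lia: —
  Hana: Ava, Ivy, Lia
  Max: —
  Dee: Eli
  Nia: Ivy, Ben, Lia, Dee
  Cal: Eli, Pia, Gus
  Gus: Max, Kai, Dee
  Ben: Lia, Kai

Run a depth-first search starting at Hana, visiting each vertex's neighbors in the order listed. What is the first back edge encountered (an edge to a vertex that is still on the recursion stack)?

Eli->Hana

DFS from Hana (visiting each vertex's neighbors in the order listed); mark gray on enter, black on exit:
Hana gray
  Ava gray
    Max gray
    Max black
    Gus gray
      Gus→Max: Max black — skip
      Kai gray
      Kai black
      Dee gray
        Eli gray
          Eli→Hana: Hana is gray → back edge
First back edge: Eli → Hana.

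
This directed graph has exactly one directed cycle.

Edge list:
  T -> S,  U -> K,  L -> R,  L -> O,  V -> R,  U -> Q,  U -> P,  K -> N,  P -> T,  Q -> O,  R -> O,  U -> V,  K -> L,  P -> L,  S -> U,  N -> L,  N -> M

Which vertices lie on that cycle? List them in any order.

DFS with gray/black marking from U:
U gray
  V gray
    R gray
      O gray
      O black
    R black
  V black
  P gray
    L gray
      L→O: O black — skip
      L→R: R black — skip
    L black
    T gray
      S gray
        S→U: U is gray → back edge
Back edge closes the cycle U → P → T → S → U; its vertices are {P, S, T, U}.

P, S, T, U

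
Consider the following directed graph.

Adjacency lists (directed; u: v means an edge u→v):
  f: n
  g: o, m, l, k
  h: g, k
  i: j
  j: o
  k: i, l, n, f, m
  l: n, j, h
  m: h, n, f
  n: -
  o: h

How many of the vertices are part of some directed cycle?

8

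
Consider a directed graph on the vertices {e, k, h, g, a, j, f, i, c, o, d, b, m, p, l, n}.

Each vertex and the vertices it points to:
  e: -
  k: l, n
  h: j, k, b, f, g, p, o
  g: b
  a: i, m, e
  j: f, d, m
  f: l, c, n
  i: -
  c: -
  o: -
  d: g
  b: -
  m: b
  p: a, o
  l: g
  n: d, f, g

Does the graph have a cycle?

Yes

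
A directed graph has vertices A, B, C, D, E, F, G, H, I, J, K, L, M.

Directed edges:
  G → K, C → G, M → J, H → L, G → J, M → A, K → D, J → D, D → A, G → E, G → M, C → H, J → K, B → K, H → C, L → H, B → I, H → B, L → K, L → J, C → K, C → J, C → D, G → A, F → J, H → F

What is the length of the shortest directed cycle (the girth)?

For each vertex v, BFS finds the shortest path from v back to v.
The shortest such closed walk is H → C → H, length 2.

2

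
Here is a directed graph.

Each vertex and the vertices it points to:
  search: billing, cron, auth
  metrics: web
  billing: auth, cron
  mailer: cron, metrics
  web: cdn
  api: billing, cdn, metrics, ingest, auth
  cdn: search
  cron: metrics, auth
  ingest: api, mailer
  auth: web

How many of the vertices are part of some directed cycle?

A vertex is on a directed cycle iff it belongs to a strongly connected component of size ≥ 2 (or has a self-loop).
The vertices on cycles are {api, cdn, web, auth, cron, ingest, search, billing, metrics} — 9 in total.

9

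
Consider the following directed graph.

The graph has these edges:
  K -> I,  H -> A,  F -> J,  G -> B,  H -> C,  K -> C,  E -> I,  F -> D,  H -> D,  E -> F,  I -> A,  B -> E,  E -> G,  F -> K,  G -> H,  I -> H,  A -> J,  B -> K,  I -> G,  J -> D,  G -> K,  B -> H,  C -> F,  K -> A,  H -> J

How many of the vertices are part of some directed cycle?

A vertex is on a directed cycle iff it belongs to a strongly connected component of size ≥ 2 (or has a self-loop).
The vertices on cycles are {B, C, E, F, G, H, I, K} — 8 in total.

8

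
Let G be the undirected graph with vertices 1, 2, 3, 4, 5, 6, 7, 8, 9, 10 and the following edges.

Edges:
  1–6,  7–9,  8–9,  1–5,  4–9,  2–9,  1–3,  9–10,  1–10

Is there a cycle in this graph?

No

DFS, tracking each vertex's parent; an edge to a visited non-parent vertex closes a cycle.
Start from 1:
visit 1 (parent –)
  visit 10 (parent 1)
    visit 9 (parent 10)
      visit 8 (parent 9)
        8–9: parent, skip
      visit 2 (parent 9)
        2–9: parent, skip
      9–10: parent, skip
      visit 7 (parent 9)
        7–9: parent, skip
      visit 4 (parent 9)
        4–9: parent, skip
    10–1: parent, skip
  visit 5 (parent 1)
    5–1: parent, skip
  visit 3 (parent 1)
    3–1: parent, skip
  visit 6 (parent 1)
    6–1: parent, skip
No non-parent visited neighbor found — the graph is a forest.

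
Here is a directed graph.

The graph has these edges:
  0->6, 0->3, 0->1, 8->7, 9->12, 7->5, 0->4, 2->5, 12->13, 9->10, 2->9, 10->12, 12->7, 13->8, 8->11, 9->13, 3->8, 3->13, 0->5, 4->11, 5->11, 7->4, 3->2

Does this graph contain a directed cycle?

No

DFS with white/gray/black marking, starting from 1:
1 gray
1 black
0 gray
  6 gray
  6 black
  3 gray
    8 gray
      7 gray
        5 gray
          11 gray
          11 black
        5 black
        4 gray
          4→11: 11 black — skip
        4 black
      7 black
      8→11: 11 black — skip
    8 black
    13 gray
      13→8: 8 black — skip
    13 black
    2 gray
      2→5: 5 black — skip
      9 gray
        10 gray
          12 gray
            12→7: 7 black — skip
            12→13: 13 black — skip
          12 black
        10 black
        9→12: 12 black — skip
        9→13: 13 black — skip
      9 black
    2 black
  3 black
  0→5: 5 black — skip
  0→4: 4 black — skip
  0→1: 1 black — skip
0 black
Every edge goes to a white or black vertex — no back edge, so the graph is acyclic.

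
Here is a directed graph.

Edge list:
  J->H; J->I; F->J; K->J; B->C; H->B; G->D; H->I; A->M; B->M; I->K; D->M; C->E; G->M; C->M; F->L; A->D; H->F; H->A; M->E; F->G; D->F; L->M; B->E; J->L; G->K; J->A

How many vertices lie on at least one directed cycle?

8

A vertex is on a directed cycle iff it belongs to a strongly connected component of size ≥ 2 (or has a self-loop).
The vertices on cycles are {A, D, F, G, H, I, J, K} — 8 in total.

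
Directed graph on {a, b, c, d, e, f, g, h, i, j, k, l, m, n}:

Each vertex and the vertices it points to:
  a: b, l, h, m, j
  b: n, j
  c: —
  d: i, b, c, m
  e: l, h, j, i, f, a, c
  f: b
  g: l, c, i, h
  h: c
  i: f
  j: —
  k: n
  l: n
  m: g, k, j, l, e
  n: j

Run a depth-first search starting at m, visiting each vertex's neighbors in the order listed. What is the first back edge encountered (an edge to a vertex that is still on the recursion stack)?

DFS from m (visiting each vertex's neighbors in the order listed); mark gray on enter, black on exit:
m gray
  g gray
    l gray
      n gray
        j gray
        j black
      n black
    l black
    c gray
    c black
    i gray
      f gray
        b gray
          b→n: n black — skip
          b→j: j black — skip
        b black
      f black
    i black
    h gray
      h→c: c black — skip
    h black
  g black
  k gray
    k→n: n black — skip
  k black
  m→j: j black — skip
  m→l: l black — skip
  e gray
    e→l: l black — skip
    e→h: h black — skip
    e→j: j black — skip
    e→i: i black — skip
    e→f: f black — skip
    a gray
      a→b: b black — skip
      a→l: l black — skip
      a→h: h black — skip
      a→m: m is gray → back edge
First back edge: a → m.

a→m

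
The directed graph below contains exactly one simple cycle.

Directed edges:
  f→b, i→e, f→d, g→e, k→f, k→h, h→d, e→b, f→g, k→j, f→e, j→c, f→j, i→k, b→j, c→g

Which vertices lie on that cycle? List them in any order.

b, c, e, g, j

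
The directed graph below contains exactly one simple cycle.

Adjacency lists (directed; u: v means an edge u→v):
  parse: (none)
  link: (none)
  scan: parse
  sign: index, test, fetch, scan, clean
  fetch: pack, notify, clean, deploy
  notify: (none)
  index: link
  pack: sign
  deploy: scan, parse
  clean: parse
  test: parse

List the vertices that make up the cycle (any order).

pack, sign, fetch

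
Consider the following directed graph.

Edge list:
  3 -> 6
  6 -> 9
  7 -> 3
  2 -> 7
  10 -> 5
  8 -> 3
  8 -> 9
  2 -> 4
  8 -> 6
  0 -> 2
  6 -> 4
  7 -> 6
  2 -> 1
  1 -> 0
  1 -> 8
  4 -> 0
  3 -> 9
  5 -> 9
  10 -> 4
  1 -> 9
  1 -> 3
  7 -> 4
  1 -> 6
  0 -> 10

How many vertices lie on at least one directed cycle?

A vertex is on a directed cycle iff it belongs to a strongly connected component of size ≥ 2 (or has a self-loop).
The vertices on cycles are {0, 1, 2, 3, 4, 6, 7, 8, 10} — 9 in total.

9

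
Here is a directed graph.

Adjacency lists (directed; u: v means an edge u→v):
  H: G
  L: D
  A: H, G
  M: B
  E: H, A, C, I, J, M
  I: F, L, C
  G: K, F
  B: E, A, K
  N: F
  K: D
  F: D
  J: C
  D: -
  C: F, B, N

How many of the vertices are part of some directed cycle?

6

A vertex is on a directed cycle iff it belongs to a strongly connected component of size ≥ 2 (or has a self-loop).
The vertices on cycles are {B, C, E, I, J, M} — 6 in total.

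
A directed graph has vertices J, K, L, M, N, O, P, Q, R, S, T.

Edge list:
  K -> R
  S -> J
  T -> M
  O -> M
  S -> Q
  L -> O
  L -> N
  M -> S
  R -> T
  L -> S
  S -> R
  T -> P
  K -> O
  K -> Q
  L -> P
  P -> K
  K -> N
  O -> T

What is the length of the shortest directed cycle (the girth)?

4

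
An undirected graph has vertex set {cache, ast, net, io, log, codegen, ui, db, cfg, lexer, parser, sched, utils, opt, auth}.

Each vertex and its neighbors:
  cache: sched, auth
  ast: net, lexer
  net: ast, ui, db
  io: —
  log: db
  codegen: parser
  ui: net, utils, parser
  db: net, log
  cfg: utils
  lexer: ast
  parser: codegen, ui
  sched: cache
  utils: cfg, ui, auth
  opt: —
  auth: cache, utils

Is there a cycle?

DFS, tracking each vertex's parent; an edge to a visited non-parent vertex closes a cycle.
Start from auth:
visit auth (parent –)
  visit cache (parent auth)
    visit sched (parent cache)
      sched–cache: parent, skip
    cache–auth: parent, skip
  visit utils (parent auth)
    visit cfg (parent utils)
      cfg–utils: parent, skip
    visit ui (parent utils)
      visit net (parent ui)
        visit ast (parent net)
          ast–net: parent, skip
          visit lexer (parent ast)
            lexer–ast: parent, skip
        net–ui: parent, skip
        visit db (parent net)
          db–net: parent, skip
          visit log (parent db)
            log–db: parent, skip
      ui–utils: parent, skip
      visit parser (parent ui)
        visit codegen (parent parser)
          codegen–parser: parent, skip
        parser–ui: parent, skip
    utils–auth: parent, skip
visit io (parent –)
visit opt (parent –)
No non-parent visited neighbor found — the graph is a forest.

No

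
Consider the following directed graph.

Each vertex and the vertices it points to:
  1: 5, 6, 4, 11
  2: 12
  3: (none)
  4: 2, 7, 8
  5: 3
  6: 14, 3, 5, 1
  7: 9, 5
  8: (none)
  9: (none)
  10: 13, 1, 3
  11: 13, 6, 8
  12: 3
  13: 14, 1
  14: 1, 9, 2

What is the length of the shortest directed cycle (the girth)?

2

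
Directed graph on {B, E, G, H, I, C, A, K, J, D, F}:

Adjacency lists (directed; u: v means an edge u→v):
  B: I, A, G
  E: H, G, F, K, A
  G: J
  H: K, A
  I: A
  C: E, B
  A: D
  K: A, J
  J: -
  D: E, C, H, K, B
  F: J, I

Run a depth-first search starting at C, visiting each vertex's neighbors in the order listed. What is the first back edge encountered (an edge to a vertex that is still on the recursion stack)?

D->E

DFS from C (visiting each vertex's neighbors in the order listed); mark gray on enter, black on exit:
C gray
  E gray
    H gray
      K gray
        A gray
          D gray
            D→E: E is gray → back edge
First back edge: D → E.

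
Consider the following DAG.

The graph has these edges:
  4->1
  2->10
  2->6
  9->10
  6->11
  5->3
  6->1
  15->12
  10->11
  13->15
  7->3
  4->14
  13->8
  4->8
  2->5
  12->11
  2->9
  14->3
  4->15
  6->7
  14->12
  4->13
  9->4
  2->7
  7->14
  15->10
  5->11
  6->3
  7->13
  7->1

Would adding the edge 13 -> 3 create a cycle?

No

Adding 13→3 creates a cycle iff 3 can already reach 13.
Explore from 3: no path reaches 13. The graph stays acyclic.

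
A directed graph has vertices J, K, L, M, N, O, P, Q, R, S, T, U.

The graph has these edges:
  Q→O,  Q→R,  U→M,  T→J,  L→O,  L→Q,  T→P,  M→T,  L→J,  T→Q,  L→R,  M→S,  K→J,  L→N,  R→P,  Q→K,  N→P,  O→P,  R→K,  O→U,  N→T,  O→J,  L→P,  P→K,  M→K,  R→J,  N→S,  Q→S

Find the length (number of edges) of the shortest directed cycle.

5

For each vertex v, BFS finds the shortest path from v back to v.
The shortest such closed walk is Q → O → U → M → T → Q, length 5.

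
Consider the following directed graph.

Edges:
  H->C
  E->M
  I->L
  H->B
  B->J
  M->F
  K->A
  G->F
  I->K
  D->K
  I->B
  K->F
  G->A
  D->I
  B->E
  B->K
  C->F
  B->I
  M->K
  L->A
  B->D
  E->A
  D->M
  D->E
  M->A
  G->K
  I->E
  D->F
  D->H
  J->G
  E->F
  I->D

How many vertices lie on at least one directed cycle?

4

A vertex is on a directed cycle iff it belongs to a strongly connected component of size ≥ 2 (or has a self-loop).
The vertices on cycles are {B, D, H, I} — 4 in total.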